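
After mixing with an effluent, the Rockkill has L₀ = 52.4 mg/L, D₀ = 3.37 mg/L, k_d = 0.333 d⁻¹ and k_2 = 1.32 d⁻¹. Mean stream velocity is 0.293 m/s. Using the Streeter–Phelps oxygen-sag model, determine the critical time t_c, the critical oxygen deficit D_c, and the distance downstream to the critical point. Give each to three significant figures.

t_c ≈ 1.18 d; D_c ≈ 8.92 mg/L; x_c ≈ 29.9 km

With k_2/k_d = 3.964 and 1 − D₀(k_2−k_d)/(k_d L₀) = 0.8094,
t_c = ln(3.964 × 0.8094) / (1.32 − 0.333) = ln(3.208) / 0.9870 = 1.166/0.9870 = 1.181 d.
D_c = (k_d/k_2) L₀ e^(−k_d t_c) = (0.333/1.32) × 52.4 × e^(−0.333×1.181) = 0.2523 × 52.4 × 0.6748 = 8.921 mg/L.
x_c = v t_c = 0.293 m/s × 1.181 d × 86400 s/d = 29900 m ≈ 29.9 km.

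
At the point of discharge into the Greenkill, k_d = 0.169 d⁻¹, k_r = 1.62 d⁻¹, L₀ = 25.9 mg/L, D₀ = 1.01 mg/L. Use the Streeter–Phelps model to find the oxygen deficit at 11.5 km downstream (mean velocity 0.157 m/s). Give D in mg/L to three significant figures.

Travel time t = x/v = 11.5 km / (0.157 m/s) = 11500 m / 0.157 m/s = 73250 s = 0.8478 d.
k_d L₀/(k_r−k_d) = 0.169×25.9/(1.62−0.169) = 4.377/1.451 = 3.017 mg/L.
e^(−k_d t) = e^(−0.169×0.8478) = 0.8665; e^(−k_r t) = e^(−1.62×0.8478) = 0.2532.
D = 3.017 × (0.8665 − 0.2532) + 1.01 × 0.2532 = 1.850 + 0.2558 = 2.106 mg/L.

D ≈ 2.11 mg/L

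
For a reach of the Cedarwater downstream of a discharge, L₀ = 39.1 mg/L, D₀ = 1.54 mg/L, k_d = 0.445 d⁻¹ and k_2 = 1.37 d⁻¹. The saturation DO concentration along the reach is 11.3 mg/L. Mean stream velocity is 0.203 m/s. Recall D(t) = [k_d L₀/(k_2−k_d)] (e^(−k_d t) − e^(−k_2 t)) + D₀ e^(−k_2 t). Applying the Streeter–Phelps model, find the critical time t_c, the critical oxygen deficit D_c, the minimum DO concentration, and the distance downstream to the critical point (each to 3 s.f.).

t_c ≈ 1.12 d; D_c ≈ 7.70 mg/L; min DO ≈ 3.60 mg/L; x_c ≈ 19.7 km

t_c = [1/(k_2−k_d)] ln[(k_2/k_d)(1 − D₀(k_2−k_d)/(k_d L₀))]
= [1/(1.37−0.445)] ln[(1.37/0.445)(1 − 1.54×0.9250/(0.445×39.1))]
= (1/0.9250) ln[3.079 × 0.9181] = 1.081 × ln(2.827) = 1.081 × 1.039 = 1.123 d.
D_c = (k_d/k_2) L₀ e^(−k_d t_c) = (0.445/1.37) × 39.1 × e^(−0.445×1.123) = 0.3248 × 39.1 × 0.6066 = 7.704 mg/L.
Minimum DO = C_s − D_c = 11.3 − 7.704 = 3.596 mg/L.
x_c = v t_c = 0.203 m/s × 1.123 d × 86400 s/d = 19700 m ≈ 19.7 km.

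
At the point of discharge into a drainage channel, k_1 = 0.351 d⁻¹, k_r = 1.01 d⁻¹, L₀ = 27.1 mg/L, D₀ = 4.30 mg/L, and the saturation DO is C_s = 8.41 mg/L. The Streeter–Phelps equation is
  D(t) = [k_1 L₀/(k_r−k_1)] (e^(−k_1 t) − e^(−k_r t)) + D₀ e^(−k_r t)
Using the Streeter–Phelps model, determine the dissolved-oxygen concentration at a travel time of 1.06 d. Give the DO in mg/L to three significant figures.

k_1 L₀/(k_r−k_1) = 0.351×27.1/(1.01−0.351) = 9.512/0.6590 = 14.43 mg/L.
e^(−k_1 t) = e^(−0.351×1.060) = 0.6893; e^(−k_r t) = e^(−1.01×1.060) = 0.3428.
D = 14.43 × (0.6893 − 0.3428) + 4.30 × 0.3428 = 5.002 + 1.474 = 6.476 mg/L.
DO = C_s − D = 8.41 − 6.476 = 1.934 mg/L.

DO ≈ 1.93 mg/L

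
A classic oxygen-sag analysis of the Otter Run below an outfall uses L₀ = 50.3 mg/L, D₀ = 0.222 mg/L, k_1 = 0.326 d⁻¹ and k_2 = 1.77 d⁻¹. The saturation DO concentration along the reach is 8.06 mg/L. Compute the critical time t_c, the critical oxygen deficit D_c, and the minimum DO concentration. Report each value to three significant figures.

t_c ≈ 1.16 d; D_c ≈ 6.35 mg/L; min DO ≈ 1.71 mg/L

t_c = [1/(k_2−k_1)] ln[(k_2/k_1)(1 − D₀(k_2−k_1)/(k_1 L₀))]
= [1/(1.77−0.326)] ln[(1.77/0.326)(1 − 0.222×1.444/(0.326×50.3))]
= (1/1.444) ln[5.429 × 0.9805] = 0.6925 × ln(5.323) = 0.6925 × 1.672 = 1.158 d.
D_c = (k_1/k_2) L₀ e^(−k_1 t_c) = (0.326/1.77) × 50.3 × e^(−0.326×1.158) = 0.1842 × 50.3 × 0.6856 = 6.351 mg/L.
Minimum DO = C_s − D_c = 8.06 − 6.351 = 1.709 mg/L.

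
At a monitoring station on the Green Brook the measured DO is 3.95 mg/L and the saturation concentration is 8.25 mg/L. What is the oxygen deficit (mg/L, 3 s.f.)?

D ≈ 4.30 mg/L

D = C_s − C = 8.25 − 3.95 = 4.30 mg/L.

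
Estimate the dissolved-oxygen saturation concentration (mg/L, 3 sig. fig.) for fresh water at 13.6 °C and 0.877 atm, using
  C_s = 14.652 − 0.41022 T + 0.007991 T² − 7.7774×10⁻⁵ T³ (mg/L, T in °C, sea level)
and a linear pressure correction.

At sea level: C_s = 14.652 − 0.41022×13.6 + 0.007991×13.6² − 7.7774×10⁻⁵×13.6³ = 10.36 mg/L.
Pressure correction: C_s' = 10.36 × 0.877 = 9.082 mg/L.

C_s ≈ 9.08 mg/L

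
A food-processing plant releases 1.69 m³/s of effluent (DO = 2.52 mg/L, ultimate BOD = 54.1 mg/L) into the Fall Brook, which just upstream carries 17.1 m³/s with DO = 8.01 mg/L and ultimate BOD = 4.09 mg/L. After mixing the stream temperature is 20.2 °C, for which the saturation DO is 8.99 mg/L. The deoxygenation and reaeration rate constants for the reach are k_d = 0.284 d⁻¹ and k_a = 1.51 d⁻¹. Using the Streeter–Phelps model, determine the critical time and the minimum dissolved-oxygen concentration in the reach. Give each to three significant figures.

t_c ≈ 0.262 d; minimum DO ≈ 7.49 mg/L

Mixed DO = (17.1×8.01 + 1.69×2.52)/(17.1+1.69) = 141.2/18.79 = 7.516 mg/L.
Mixed L₀ = (17.1×4.09 + 1.69×54.1)/(18.79) = 161.4/18.79 = 8.588 mg/L.
Initial deficit D₀ = C_s − DO₀ = 8.99 − 7.516 = 1.474 mg/L.
t_c = (1/1.226) ln[(1.51/0.284)(1 − 1.474×1.226/(0.284×8.588))] = 0.8157 × ln(1.378) = 0.2615 d.
D_c = (0.284/1.51) × 8.588 × e^(−0.284×0.2615) = 0.1881 × 8.588 × 0.9284 = 1.500 mg/L.
Minimum DO = 8.99 − 1.500 = 7.490 mg/L.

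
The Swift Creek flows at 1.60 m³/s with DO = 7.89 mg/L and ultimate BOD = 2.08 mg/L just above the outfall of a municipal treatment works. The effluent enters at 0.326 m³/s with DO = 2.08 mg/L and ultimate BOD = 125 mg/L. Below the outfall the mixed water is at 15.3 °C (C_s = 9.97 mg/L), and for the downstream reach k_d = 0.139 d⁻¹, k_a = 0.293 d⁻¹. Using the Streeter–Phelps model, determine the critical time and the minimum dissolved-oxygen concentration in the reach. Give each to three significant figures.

Mixed DO = (1.60×7.89 + 0.326×2.08)/(1.60+0.326) = 13.30/1.926 = 6.907 mg/L.
Mixed L₀ = (1.60×2.08 + 0.326×125)/(1.926) = 44.08/1.926 = 22.89 mg/L.
Initial deficit D₀ = C_s − DO₀ = 9.97 − 6.907 = 3.063 mg/L.
t_c = (1/0.1540) ln[(0.293/0.139)(1 − 3.063×0.1540/(0.139×22.89))] = 6.494 × ln(1.795) = 3.800 d.
D_c = (0.139/0.293) × 22.89 × e^(−0.139×3.800) = 0.4744 × 22.89 × 0.5897 = 6.402 mg/L.
Minimum DO = 9.97 − 6.402 = 3.568 mg/L.

t_c ≈ 3.80 d; minimum DO ≈ 3.57 mg/L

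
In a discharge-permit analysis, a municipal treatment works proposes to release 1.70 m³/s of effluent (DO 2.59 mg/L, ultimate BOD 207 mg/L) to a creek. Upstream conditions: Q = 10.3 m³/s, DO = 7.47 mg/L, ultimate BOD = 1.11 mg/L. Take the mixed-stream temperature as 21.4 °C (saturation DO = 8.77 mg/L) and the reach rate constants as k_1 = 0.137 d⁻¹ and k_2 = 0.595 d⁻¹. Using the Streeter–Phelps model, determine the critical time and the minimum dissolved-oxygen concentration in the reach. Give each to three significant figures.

Mixed DO = (10.3×7.47 + 1.70×2.59)/(10.3+1.70) = 81.34/12.00 = 6.779 mg/L.
Mixed L₀ = (10.3×1.11 + 1.70×207)/(12.00) = 363.3/12.00 = 30.28 mg/L.
Initial deficit D₀ = C_s − DO₀ = 8.77 − 6.779 = 1.991 mg/L.
t_c = (1/0.4580) ln[(0.595/0.137)(1 − 1.991×0.4580/(0.137×30.28))] = 2.183 × ln(3.388) = 2.664 d.
D_c = (0.137/0.595) × 30.28 × e^(−0.137×2.664) = 0.2303 × 30.28 × 0.6942 = 4.840 mg/L.
Minimum DO = 8.77 − 4.840 = 3.930 mg/L.

t_c ≈ 2.66 d; minimum DO ≈ 3.93 mg/L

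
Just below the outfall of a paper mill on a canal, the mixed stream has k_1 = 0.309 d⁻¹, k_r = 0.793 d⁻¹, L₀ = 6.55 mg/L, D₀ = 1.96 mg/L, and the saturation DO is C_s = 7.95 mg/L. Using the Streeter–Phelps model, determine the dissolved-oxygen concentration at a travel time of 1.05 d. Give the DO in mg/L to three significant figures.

DO ≈ 5.89 mg/L

k_1 L₀/(k_r−k_1) = 0.309×6.55/(0.793−0.309) = 2.024/0.4840 = 4.182 mg/L.
e^(−k_1 t) = e^(−0.309×1.050) = 0.7229; e^(−k_r t) = e^(−0.793×1.050) = 0.4349.
D = 4.182 × (0.7229 − 0.4349) + 1.96 × 0.4349 = 1.204 + 0.8524 = 2.057 mg/L.
DO = C_s − D = 7.95 − 2.057 = 5.893 mg/L.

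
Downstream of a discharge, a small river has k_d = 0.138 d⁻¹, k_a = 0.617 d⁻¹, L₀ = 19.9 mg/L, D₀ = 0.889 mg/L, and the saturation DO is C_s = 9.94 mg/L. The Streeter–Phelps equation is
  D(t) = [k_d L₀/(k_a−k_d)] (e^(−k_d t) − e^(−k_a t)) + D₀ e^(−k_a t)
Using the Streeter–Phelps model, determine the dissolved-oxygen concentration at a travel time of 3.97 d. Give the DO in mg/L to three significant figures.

k_d L₀/(k_a−k_d) = 0.138×19.9/(0.617−0.138) = 2.746/0.4790 = 5.733 mg/L.
e^(−k_d t) = e^(−0.138×3.970) = 0.5782; e^(−k_a t) = e^(−0.617×3.970) = 0.08634.
D = 5.733 × (0.5782 − 0.08634) + 0.889 × 0.08634 = 2.820 + 0.07675 = 2.897 mg/L.
DO = C_s − D = 9.94 − 2.897 = 7.043 mg/L.

DO ≈ 7.04 mg/L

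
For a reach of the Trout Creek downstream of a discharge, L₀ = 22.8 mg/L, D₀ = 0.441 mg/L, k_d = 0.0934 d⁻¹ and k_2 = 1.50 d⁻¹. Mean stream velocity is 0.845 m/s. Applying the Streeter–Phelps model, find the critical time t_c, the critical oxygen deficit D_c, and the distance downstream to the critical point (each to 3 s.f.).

t_c = [1/(k_2−k_d)] ln[(k_2/k_d)(1 − D₀(k_2−k_d)/(k_d L₀))]
= [1/(1.50−0.0934)] ln[(1.50/0.0934)(1 − 0.441×1.407/(0.0934×22.8))]
= (1/1.407) ln[16.06 × 0.7087] = 0.7109 × ln(11.38) = 0.7109 × 2.432 = 1.729 d.
D_c = (k_d/k_2) L₀ e^(−k_d t_c) = (0.0934/1.50) × 22.8 × e^(−0.0934×1.729) = 0.06227 × 22.8 × 0.8509 = 1.208 mg/L.
x_c = v t_c = 0.845 m/s × 1.729 d × 86400 s/d = 126200 m ≈ 126 km.

t_c ≈ 1.73 d; D_c ≈ 1.21 mg/L; x_c ≈ 126 km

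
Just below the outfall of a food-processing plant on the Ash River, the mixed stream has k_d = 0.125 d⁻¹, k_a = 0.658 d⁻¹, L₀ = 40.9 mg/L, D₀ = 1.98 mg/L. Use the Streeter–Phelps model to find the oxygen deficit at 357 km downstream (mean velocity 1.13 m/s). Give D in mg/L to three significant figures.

D ≈ 5.39 mg/L

Travel time t = x/v = 357 km / (1.13 m/s) = 357000 m / 1.13 m/s = 315900 s = 3.657 d.
k_d L₀/(k_a−k_d) = 0.125×40.9/(0.658−0.125) = 5.112/0.5330 = 9.592 mg/L.
e^(−k_d t) = e^(−0.125×3.657) = 0.6331; e^(−k_a t) = e^(−0.658×3.657) = 0.09017.
D = 9.592 × (0.6331 − 0.09017) + 1.98 × 0.09017 = 5.208 + 0.1785 = 5.387 mg/L.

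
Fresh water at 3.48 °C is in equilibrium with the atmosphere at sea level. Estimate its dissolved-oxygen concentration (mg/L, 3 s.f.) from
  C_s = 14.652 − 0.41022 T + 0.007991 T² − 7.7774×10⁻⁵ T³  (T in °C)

C_s ≈ 13.3 mg/L

C_s = 14.652 − 0.41022×3.48 + 0.007991×3.48² − 7.7774×10⁻⁵×3.48³ = 13.32 mg/L.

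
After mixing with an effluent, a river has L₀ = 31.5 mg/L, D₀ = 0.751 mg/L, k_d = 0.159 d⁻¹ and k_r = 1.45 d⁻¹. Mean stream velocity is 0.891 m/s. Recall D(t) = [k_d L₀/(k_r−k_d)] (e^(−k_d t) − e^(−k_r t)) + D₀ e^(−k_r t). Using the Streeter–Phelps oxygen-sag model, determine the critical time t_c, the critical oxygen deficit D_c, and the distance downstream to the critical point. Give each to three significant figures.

At the critical point dD/dt = 0, so k_d L₀ e^(−k_d t) = k_r D. Substituting D(t) from the Streeter–Phelps equation and solving for t gives
t_c = ln[(k_r/k_d)(1 − D₀(k_r−k_d)/(k_d L₀))] / (k_r−k_d).
Here k_r−k_d = 1.291 d⁻¹ and 1 − D₀(k_r−k_d)/(k_d L₀) = 1 − 0.751×1.291/(0.159×31.5) = 0.8064, so
t_c = ln(9.119 × 0.8064) / 1.291 = 1.995 / 1.291 = 1.546 d.
L(t_c) = L₀ e^(−k_d t_c) = 31.5 × 0.7821 = 24.64 mg/L, and at the critical point k_r D_c = k_d L, so D_c = (0.159/1.45) × 24.64 = 2.702 mg/L.
x_c = v t_c = 0.891 m/s × 1.546 d × 86400 s/d = 119000 m ≈ 119 km.

t_c ≈ 1.55 d; D_c ≈ 2.70 mg/L; x_c ≈ 119 km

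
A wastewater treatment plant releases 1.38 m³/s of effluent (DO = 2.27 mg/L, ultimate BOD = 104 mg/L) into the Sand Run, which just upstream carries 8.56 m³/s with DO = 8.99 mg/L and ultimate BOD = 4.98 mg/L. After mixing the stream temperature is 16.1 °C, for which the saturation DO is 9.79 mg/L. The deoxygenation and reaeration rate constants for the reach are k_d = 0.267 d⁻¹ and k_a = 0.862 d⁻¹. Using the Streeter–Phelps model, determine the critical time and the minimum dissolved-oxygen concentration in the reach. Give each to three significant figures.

Mixed DO = (8.56×8.99 + 1.38×2.27)/(8.56+1.38) = 80.09/9.940 = 8.057 mg/L.
Mixed L₀ = (8.56×4.98 + 1.38×104)/(9.940) = 186.1/9.940 = 18.73 mg/L.
Initial deficit D₀ = C_s − DO₀ = 9.79 − 8.057 = 1.733 mg/L.
t_c = (1/0.5950) ln[(0.862/0.267)(1 − 1.733×0.5950/(0.267×18.73))] = 1.681 × ln(2.563) = 1.582 d.
D_c = (0.267/0.862) × 18.73 × e^(−0.267×1.582) = 0.3097 × 18.73 × 0.6555 = 3.803 mg/L.
Minimum DO = 9.79 − 3.803 = 5.987 mg/L.

t_c ≈ 1.58 d; minimum DO ≈ 5.99 mg/L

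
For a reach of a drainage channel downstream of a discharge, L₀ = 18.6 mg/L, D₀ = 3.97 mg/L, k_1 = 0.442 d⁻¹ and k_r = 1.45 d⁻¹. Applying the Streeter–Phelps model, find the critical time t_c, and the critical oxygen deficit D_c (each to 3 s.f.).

t_c ≈ 0.517 d; D_c ≈ 4.51 mg/L

With k_r/k_1 = 3.281 and 1 − D₀(k_r−k_1)/(k_1 L₀) = 0.5132,
t_c = ln(3.281 × 0.5132) / (1.45 − 0.442) = ln(1.684) / 1.008 = 0.5210/1.008 = 0.5169 d.
D_c = (k_1/k_r) L₀ e^(−k_1 t_c) = (0.442/1.45) × 18.6 × e^(−0.442×0.5169) = 0.3048 × 18.6 × 0.7958 = 4.512 mg/L.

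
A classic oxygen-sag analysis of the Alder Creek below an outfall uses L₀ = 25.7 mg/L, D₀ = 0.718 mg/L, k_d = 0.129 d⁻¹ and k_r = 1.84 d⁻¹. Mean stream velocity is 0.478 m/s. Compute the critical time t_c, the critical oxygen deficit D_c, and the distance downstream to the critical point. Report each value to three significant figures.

t_c = [1/(k_r−k_d)] ln[(k_r/k_d)(1 − D₀(k_r−k_d)/(k_d L₀))]
= [1/(1.84−0.129)] ln[(1.84/0.129)(1 − 0.718×1.711/(0.129×25.7))]
= (1/1.711) ln[14.26 × 0.6294] = 0.5845 × ln(8.978) = 0.5845 × 2.195 = 1.283 d.
L(t_c) = L₀ e^(−k_d t_c) = 25.7 × 0.8475 = 21.78 mg/L, and at the critical point k_r D_c = k_d L, so D_c = (0.129/1.84) × 21.78 = 1.527 mg/L.
x_c = v t_c = 0.478 m/s × 1.283 d × 86400 s/d = 52980 m ≈ 53.0 km.

t_c ≈ 1.28 d; D_c ≈ 1.53 mg/L; x_c ≈ 53.0 km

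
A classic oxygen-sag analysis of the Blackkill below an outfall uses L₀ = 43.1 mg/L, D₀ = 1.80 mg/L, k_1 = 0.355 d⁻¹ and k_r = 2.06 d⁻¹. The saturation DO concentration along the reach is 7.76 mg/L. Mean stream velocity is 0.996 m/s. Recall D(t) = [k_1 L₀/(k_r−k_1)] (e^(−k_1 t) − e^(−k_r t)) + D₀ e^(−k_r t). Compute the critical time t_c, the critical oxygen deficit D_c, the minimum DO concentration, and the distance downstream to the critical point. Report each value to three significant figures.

t_c ≈ 0.900 d; D_c ≈ 5.40 mg/L; min DO ≈ 2.36 mg/L; x_c ≈ 77.4 km

With k_r/k_1 = 5.803 and 1 − D₀(k_r−k_1)/(k_1 L₀) = 0.7994,
t_c = ln(5.803 × 0.7994) / (2.06 − 0.355) = ln(4.639) / 1.705 = 1.534/1.705 = 0.9000 d.
D_c = (k_1/k_r) L₀ e^(−k_1 t_c) = (0.355/2.06) × 43.1 × e^(−0.355×0.9000) = 0.1723 × 43.1 × 0.7265 = 5.396 mg/L.
Minimum DO = C_s − D_c = 7.76 − 5.396 = 2.364 mg/L.
x_c = v t_c = 0.996 m/s × 0.9000 d × 86400 s/d = 77450 m ≈ 77.4 km.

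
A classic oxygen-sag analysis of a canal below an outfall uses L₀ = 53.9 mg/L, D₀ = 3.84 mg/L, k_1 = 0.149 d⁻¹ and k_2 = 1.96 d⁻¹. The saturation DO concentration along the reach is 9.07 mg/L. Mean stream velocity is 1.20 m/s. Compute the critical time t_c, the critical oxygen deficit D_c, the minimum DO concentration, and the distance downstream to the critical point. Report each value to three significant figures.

t_c ≈ 0.313 d; D_c ≈ 3.91 mg/L; min DO ≈ 5.16 mg/L; x_c ≈ 32.5 km

With k_2/k_1 = 13.15 and 1 − D₀(k_2−k_1)/(k_1 L₀) = 0.1341,
t_c = ln(13.15 × 0.1341) / (1.96 − 0.149) = ln(1.764) / 1.811 = 0.5675/1.811 = 0.3134 d.
D_c = (k_1/k_2) L₀ e^(−k_1 t_c) = (0.149/1.96) × 53.9 × e^(−0.149×0.3134) = 0.07602 × 53.9 × 0.9544 = 3.911 mg/L.
Minimum DO = C_s − D_c = 9.07 − 3.911 = 5.159 mg/L.
x_c = v t_c = 1.20 m/s × 0.3134 d × 86400 s/d = 32490 m ≈ 32.5 km.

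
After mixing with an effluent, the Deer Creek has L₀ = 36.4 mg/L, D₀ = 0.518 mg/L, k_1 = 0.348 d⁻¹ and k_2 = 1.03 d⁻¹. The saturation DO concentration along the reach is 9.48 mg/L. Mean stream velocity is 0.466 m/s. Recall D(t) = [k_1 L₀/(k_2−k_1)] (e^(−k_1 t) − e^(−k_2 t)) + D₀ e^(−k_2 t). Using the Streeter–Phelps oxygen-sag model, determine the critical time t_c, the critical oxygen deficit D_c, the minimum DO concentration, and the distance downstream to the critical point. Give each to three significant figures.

t_c ≈ 1.55 d; D_c ≈ 7.17 mg/L; min DO ≈ 2.31 mg/L; x_c ≈ 62.4 km

At the critical point dD/dt = 0, so k_1 L₀ e^(−k_1 t) = k_2 D. Substituting D(t) from the Streeter–Phelps equation and solving for t gives
t_c = ln[(k_2/k_1)(1 − D₀(k_2−k_1)/(k_1 L₀))] / (k_2−k_1).
Here k_2−k_1 = 0.6820 d⁻¹ and 1 − D₀(k_2−k_1)/(k_1 L₀) = 1 − 0.518×0.6820/(0.348×36.4) = 0.9721, so
t_c = ln(2.960 × 0.9721) / 0.6820 = 1.057 / 0.6820 = 1.550 d.
D_c = (k_1/k_2) L₀ e^(−k_1 t_c) = (0.348/1.03) × 36.4 × e^(−0.348×1.550) = 0.3379 × 36.4 × 0.5832 = 7.172 mg/L.
Minimum DO = C_s − D_c = 9.48 − 7.172 = 2.308 mg/L.
x_c = v t_c = 0.466 m/s × 1.550 d × 86400 s/d = 62390 m ≈ 62.4 km.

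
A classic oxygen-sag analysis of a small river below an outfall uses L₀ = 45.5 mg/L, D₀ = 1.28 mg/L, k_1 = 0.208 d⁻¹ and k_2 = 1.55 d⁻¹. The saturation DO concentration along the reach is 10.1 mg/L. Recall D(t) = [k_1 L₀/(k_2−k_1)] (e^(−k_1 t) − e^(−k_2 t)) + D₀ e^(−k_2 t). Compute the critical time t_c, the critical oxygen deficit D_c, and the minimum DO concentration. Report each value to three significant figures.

With k_2/k_1 = 7.452 and 1 − D₀(k_2−k_1)/(k_1 L₀) = 0.8185,
t_c = ln(7.452 × 0.8185) / (1.55 − 0.208) = ln(6.099) / 1.342 = 1.808/1.342 = 1.347 d.
L(t_c) = L₀ e^(−k_1 t_c) = 45.5 × 0.7556 = 34.38 mg/L, and at the critical point k_2 D_c = k_1 L, so D_c = (0.208/1.55) × 34.38 = 4.613 mg/L.
Minimum DO = C_s − D_c = 10.1 − 4.613 = 5.487 mg/L.

t_c ≈ 1.35 d; D_c ≈ 4.61 mg/L; min DO ≈ 5.49 mg/L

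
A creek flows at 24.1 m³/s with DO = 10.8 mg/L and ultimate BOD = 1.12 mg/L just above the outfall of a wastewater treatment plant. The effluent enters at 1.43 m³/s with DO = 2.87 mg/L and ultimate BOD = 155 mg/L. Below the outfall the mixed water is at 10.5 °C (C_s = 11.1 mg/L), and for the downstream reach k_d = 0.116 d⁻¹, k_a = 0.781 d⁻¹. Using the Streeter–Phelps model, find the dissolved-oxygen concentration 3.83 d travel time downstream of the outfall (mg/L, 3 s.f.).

DO ≈ 10.1 mg/L

Mixed DO = (24.1×10.8 + 1.43×2.87)/(24.1+1.43) = 264.4/25.53 = 10.36 mg/L.
Mixed L₀ = (24.1×1.12 + 1.43×155)/(25.53) = 248.6/25.53 = 9.739 mg/L.
Initial deficit D₀ = C_s − DO₀ = 11.1 − 10.36 = 0.7442 mg/L.
D(3.83) = [0.116×9.739/(0.781−0.116)](e^(−0.116×3.83) − e^(−0.781×3.83)) + 0.7442 e^(−0.781×3.83)
= 1.699 × (0.6413 − 0.05023) + 0.7442 × 0.05023 = 1.042 mg/L.
DO = 11.1 − 1.042 = 10.06 mg/L.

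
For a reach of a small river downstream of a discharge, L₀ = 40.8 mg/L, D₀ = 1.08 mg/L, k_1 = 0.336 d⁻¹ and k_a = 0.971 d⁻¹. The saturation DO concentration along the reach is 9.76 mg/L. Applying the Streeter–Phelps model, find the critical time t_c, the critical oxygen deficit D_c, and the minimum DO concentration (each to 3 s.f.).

t_c ≈ 1.59 d; D_c ≈ 8.27 mg/L; min DO ≈ 1.49 mg/L

At the critical point dD/dt = 0, so k_1 L₀ e^(−k_1 t) = k_a D. Substituting D(t) from the Streeter–Phelps equation and solving for t gives
t_c = ln[(k_a/k_1)(1 − D₀(k_a−k_1)/(k_1 L₀))] / (k_a−k_1).
Here k_a−k_1 = 0.6350 d⁻¹ and 1 − D₀(k_a−k_1)/(k_1 L₀) = 1 − 1.08×0.6350/(0.336×40.8) = 0.9500, so
t_c = ln(2.890 × 0.9500) / 0.6350 = 1.010 / 0.6350 = 1.590 d.
L(t_c) = L₀ e^(−k_1 t_c) = 40.8 × 0.5860 = 23.91 mg/L, and at the critical point k_a D_c = k_1 L, so D_c = (0.336/0.971) × 23.91 = 8.274 mg/L.
Minimum DO = C_s − D_c = 9.76 − 8.274 = 1.486 mg/L.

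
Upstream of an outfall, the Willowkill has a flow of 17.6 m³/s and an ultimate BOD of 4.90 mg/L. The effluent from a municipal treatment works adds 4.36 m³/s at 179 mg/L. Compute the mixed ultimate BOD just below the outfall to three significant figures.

Flow-weighted mixing: C = (Q_r C_r + Q_w C_w)/(Q_r + Q_w)
= (17.6×4.90 + 4.36×179)/(17.6 + 4.36) = 866.7/21.96 = 39.47 mg/L.

39.5 mg/L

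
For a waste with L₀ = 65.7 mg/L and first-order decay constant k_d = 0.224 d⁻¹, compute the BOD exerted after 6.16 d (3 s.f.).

y ≈ 49.2 mg/L

y_t = L₀(1 − e^(−k_d t)) = 65.7 × (1 − e^(−0.224×6.16))
= 65.7 × (1 − 0.2516) = 65.7 × 0.7484 = 49.17 mg/L.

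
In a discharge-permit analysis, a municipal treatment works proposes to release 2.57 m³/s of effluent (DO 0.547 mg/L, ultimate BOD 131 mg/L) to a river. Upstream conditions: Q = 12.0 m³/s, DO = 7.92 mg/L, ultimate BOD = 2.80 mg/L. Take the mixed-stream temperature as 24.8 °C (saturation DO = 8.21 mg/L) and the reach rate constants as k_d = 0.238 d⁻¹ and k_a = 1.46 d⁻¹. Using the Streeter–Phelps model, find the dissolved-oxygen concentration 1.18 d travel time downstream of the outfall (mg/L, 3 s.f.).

DO ≈ 5.07 mg/L

Mixed DO = (12.0×7.92 + 2.57×0.547)/(12.0+2.57) = 96.45/14.57 = 6.619 mg/L.
Mixed L₀ = (12.0×2.80 + 2.57×131)/(14.57) = 370.3/14.57 = 25.41 mg/L.
Initial deficit D₀ = C_s − DO₀ = 8.21 − 6.619 = 1.591 mg/L.
D(1.18) = [0.238×25.41/(1.46−0.238)](e^(−0.238×1.18) − e^(−1.46×1.18)) + 1.591 e^(−1.46×1.18)
= 4.950 × (0.7551 − 0.1786) + 1.591 × 0.1786 = 3.138 mg/L.
DO = 8.21 − 3.138 = 5.072 mg/L.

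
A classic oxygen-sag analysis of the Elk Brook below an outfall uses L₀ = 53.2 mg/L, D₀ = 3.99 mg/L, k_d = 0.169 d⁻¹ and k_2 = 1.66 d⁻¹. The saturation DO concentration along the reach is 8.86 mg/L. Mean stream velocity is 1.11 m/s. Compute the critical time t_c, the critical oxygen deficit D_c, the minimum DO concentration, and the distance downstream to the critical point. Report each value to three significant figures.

With k_2/k_d = 9.822 and 1 − D₀(k_2−k_d)/(k_d L₀) = 0.3383,
t_c = ln(9.822 × 0.3383) / (1.66 − 0.169) = ln(3.323) / 1.491 = 1.201/1.491 = 0.8054 d.
L(t_c) = L₀ e^(−k_d t_c) = 53.2 × 0.8727 = 46.43 mg/L, and at the critical point k_2 D_c = k_d L, so D_c = (0.169/1.66) × 46.43 = 4.727 mg/L.
Minimum DO = C_s − D_c = 8.86 − 4.727 = 4.133 mg/L.
x_c = v t_c = 1.11 m/s × 0.8054 d × 86400 s/d = 77240 m ≈ 77.2 km.

t_c ≈ 0.805 d; D_c ≈ 4.73 mg/L; min DO ≈ 4.13 mg/L; x_c ≈ 77.2 km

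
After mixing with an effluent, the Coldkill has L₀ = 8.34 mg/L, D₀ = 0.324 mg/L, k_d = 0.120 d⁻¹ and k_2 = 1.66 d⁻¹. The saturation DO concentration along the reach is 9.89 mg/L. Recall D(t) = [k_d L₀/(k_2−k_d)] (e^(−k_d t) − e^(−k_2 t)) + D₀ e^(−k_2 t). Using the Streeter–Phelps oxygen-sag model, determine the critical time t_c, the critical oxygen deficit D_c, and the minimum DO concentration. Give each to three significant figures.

t_c = [1/(k_2−k_d)] ln[(k_2/k_d)(1 − D₀(k_2−k_d)/(k_d L₀))]
= [1/(1.66−0.120)] ln[(1.66/0.120)(1 − 0.324×1.540/(0.120×8.34))]
= (1/1.540) ln[13.83 × 0.5014] = 0.6494 × ln(6.937) = 0.6494 × 1.937 = 1.258 d.
D_c = (k_d/k_2) L₀ e^(−k_d t_c) = (0.120/1.66) × 8.34 × e^(−0.120×1.258) = 0.07229 × 8.34 × 0.8599 = 0.5184 mg/L.
Minimum DO = C_s − D_c = 9.89 − 0.5184 = 9.372 mg/L.

t_c ≈ 1.26 d; D_c ≈ 0.518 mg/L; min DO ≈ 9.37 mg/L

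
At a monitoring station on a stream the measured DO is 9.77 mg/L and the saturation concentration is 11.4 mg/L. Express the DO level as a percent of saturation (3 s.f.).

85.7 % saturation

% saturation = C/C_s × 100 = 9.77/11.4 × 100 = 85.7 %.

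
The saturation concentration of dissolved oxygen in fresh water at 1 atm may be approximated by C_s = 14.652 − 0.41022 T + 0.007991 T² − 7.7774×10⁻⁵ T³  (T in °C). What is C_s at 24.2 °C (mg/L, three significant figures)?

C_s ≈ 8.30 mg/L

C_s = 14.652 − 0.41022×24.2 + 0.007991×24.2² − 7.7774×10⁻⁵×24.2³ = 8.302 mg/L.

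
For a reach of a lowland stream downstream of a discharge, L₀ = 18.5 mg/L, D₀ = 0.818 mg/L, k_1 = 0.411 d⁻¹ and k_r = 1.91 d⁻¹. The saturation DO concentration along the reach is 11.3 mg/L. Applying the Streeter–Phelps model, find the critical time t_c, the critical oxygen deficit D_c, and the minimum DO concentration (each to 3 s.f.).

t_c = [1/(k_r−k_1)] ln[(k_r/k_1)(1 − D₀(k_r−k_1)/(k_1 L₀))]
= [1/(1.91−0.411)] ln[(1.91/0.411)(1 − 0.818×1.499/(0.411×18.5))]
= (1/1.499) ln[4.647 × 0.8387] = 0.6671 × ln(3.898) = 0.6671 × 1.360 = 0.9075 d.
D_c = (k_1/k_r) L₀ e^(−k_1 t_c) = (0.411/1.91) × 18.5 × e^(−0.411×0.9075) = 0.2152 × 18.5 × 0.6887 = 2.742 mg/L.
Minimum DO = C_s − D_c = 11.3 − 2.742 = 8.558 mg/L.

t_c ≈ 0.908 d; D_c ≈ 2.74 mg/L; min DO ≈ 8.56 mg/L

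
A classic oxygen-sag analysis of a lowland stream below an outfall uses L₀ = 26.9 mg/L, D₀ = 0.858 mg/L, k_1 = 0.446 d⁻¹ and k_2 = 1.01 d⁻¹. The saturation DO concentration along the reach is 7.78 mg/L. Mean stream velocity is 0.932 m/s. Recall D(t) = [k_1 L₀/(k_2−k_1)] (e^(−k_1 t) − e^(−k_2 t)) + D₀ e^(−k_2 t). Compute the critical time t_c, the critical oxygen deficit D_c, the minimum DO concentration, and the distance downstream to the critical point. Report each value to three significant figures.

t_c ≈ 1.38 d; D_c ≈ 6.43 mg/L; min DO ≈ 1.35 mg/L; x_c ≈ 111 km

t_c = [1/(k_2−k_1)] ln[(k_2/k_1)(1 − D₀(k_2−k_1)/(k_1 L₀))]
= [1/(1.01−0.446)] ln[(1.01/0.446)(1 − 0.858×0.5640/(0.446×26.9))]
= (1/0.5640) ln[2.265 × 0.9597] = 1.773 × ln(2.173) = 1.773 × 0.7762 = 1.376 d.
D_c = (k_1/k_2) L₀ e^(−k_1 t_c) = (0.446/1.01) × 26.9 × e^(−0.446×1.376) = 0.4416 × 26.9 × 0.5413 = 6.430 mg/L.
Minimum DO = C_s − D_c = 7.78 − 6.430 = 1.350 mg/L.
x_c = v t_c = 0.932 m/s × 1.376 d × 86400 s/d = 110800 m ≈ 111 km.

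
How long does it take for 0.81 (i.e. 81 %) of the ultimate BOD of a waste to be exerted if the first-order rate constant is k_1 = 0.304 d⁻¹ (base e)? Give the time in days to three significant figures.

y/L₀ = 1 − e^(−k_1 t) = 0.81 ⇒ e^(−k_1 t) = 0.190
t = −ln(0.190) / 0.304 = 1.661 / 0.304 = 5.463 d.

t ≈ 5.46 d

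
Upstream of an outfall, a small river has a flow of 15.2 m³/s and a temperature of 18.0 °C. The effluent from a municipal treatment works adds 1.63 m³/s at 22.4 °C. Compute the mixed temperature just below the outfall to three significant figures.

Flow-weighted mixing: C = (Q_r C_r + Q_w C_w)/(Q_r + Q_w)
= (15.2×18.0 + 1.63×22.4)/(15.2 + 1.63) = 310.1/16.83 = 18.43 °C.

18.4 °C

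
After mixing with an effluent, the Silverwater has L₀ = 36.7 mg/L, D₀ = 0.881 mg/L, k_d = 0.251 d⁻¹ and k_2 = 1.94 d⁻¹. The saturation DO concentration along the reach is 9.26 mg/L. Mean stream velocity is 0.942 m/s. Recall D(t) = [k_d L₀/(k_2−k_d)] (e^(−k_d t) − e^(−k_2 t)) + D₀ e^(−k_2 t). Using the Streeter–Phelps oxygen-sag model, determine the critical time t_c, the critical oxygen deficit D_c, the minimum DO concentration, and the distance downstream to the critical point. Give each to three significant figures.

t_c ≈ 1.11 d; D_c ≈ 3.60 mg/L; min DO ≈ 5.66 mg/L; x_c ≈ 90.1 km

t_c = [1/(k_2−k_d)] ln[(k_2/k_d)(1 − D₀(k_2−k_d)/(k_d L₀))]
= [1/(1.94−0.251)] ln[(1.94/0.251)(1 − 0.881×1.689/(0.251×36.7))]
= (1/1.689) ln[7.729 × 0.8385] = 0.5921 × ln(6.481) = 0.5921 × 1.869 = 1.106 d.
D_c = (k_d/k_2) L₀ e^(−k_d t_c) = (0.251/1.94) × 36.7 × e^(−0.251×1.106) = 0.1294 × 36.7 × 0.7575 = 3.597 mg/L.
Minimum DO = C_s − D_c = 9.26 − 3.597 = 5.663 mg/L.
x_c = v t_c = 0.942 m/s × 1.106 d × 86400 s/d = 90050 m ≈ 90.1 km.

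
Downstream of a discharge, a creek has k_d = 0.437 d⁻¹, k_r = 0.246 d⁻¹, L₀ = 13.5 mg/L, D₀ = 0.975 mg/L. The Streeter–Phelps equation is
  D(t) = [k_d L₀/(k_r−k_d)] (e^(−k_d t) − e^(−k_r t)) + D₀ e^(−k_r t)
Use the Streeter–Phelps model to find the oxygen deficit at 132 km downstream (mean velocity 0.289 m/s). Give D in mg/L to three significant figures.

Travel time t = x/v = 132 km / (0.289 m/s) = 132000 m / 0.289 m/s = 456700 s = 5.286 d.
k_d L₀/(k_r−k_d) = 0.437×13.5/(0.246−0.437) = 5.899/-0.1910 = -30.89 mg/L.
e^(−k_d t) = e^(−0.437×5.286) = 0.09924; e^(−k_r t) = e^(−0.246×5.286) = 0.2724.
D = -30.89 × (0.09924 − 0.2724) + 0.975 × 0.2724 = 5.349 + 0.2656 = 5.614 mg/L.

D ≈ 5.61 mg/L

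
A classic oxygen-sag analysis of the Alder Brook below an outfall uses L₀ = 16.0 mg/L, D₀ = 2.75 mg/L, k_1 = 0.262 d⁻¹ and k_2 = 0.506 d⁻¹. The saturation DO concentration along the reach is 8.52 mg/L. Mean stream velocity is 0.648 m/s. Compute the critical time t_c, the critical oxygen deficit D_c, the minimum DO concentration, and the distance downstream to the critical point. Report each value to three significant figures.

t_c ≈ 1.98 d; D_c ≈ 4.93 mg/L; min DO ≈ 3.59 mg/L; x_c ≈ 111 km

t_c = [1/(k_2−k_1)] ln[(k_2/k_1)(1 − D₀(k_2−k_1)/(k_1 L₀))]
= [1/(0.506−0.262)] ln[(0.506/0.262)(1 − 2.75×0.2440/(0.262×16.0))]
= (1/0.2440) ln[1.931 × 0.8399] = 4.098 × ln(1.622) = 4.098 × 0.4838 = 1.983 d.
L(t_c) = L₀ e^(−k_1 t_c) = 16.0 × 0.5948 = 9.518 mg/L, and at the critical point k_2 D_c = k_1 L, so D_c = (0.262/0.506) × 9.518 = 4.928 mg/L.
Minimum DO = C_s − D_c = 8.52 − 4.928 = 3.592 mg/L.
x_c = v t_c = 0.648 m/s × 1.983 d × 86400 s/d = 111000 m ≈ 111 km.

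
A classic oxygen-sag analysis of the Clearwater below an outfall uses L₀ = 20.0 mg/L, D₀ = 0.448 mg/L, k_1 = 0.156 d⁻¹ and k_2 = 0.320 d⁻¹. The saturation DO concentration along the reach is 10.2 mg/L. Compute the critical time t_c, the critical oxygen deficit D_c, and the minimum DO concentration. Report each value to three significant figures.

At the critical point dD/dt = 0, so k_1 L₀ e^(−k_1 t) = k_2 D. Substituting D(t) from the Streeter–Phelps equation and solving for t gives
t_c = ln[(k_2/k_1)(1 − D₀(k_2−k_1)/(k_1 L₀))] / (k_2−k_1).
Here k_2−k_1 = 0.1640 d⁻¹ and 1 − D₀(k_2−k_1)/(k_1 L₀) = 1 − 0.448×0.1640/(0.156×20.0) = 0.9765, so
t_c = ln(2.051 × 0.9765) / 0.1640 = 0.6946 / 0.1640 = 4.236 d.
L(t_c) = L₀ e^(−k_1 t_c) = 20.0 × 0.5165 = 10.33 mg/L, and at the critical point k_2 D_c = k_1 L, so D_c = (0.156/0.320) × 10.33 = 5.036 mg/L.
Minimum DO = C_s − D_c = 10.2 − 5.036 = 5.164 mg/L.

t_c ≈ 4.24 d; D_c ≈ 5.04 mg/L; min DO ≈ 5.16 mg/L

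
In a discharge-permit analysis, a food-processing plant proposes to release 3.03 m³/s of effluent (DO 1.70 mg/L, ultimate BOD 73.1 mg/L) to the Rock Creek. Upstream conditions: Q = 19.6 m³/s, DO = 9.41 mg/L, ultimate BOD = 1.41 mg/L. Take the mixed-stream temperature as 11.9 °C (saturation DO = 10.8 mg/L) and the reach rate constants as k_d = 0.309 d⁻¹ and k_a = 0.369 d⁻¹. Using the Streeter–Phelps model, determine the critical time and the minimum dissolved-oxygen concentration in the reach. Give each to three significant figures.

t_c ≈ 2.23 d; minimum DO ≈ 6.17 mg/L

Mixed DO = (19.6×9.41 + 3.03×1.70)/(19.6+3.03) = 189.6/22.63 = 8.378 mg/L.
Mixed L₀ = (19.6×1.41 + 3.03×73.1)/(22.63) = 249.1/22.63 = 11.01 mg/L.
Initial deficit D₀ = C_s − DO₀ = 10.8 − 8.378 = 2.422 mg/L.
t_c = (1/0.06000) ln[(0.369/0.309)(1 − 2.422×0.06000/(0.309×11.01))] = 16.67 × ln(1.143) = 2.230 d.
D_c = (0.309/0.369) × 11.01 × e^(−0.309×2.230) = 0.8374 × 11.01 × 0.5021 = 4.628 mg/L.
Minimum DO = 10.8 − 4.628 = 6.172 mg/L.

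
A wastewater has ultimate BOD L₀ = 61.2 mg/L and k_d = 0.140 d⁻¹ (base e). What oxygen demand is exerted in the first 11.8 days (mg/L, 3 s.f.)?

y_t = L₀(1 − e^(−k_d t)) = 61.2 × (1 − e^(−0.140×11.8))
= 61.2 × (1 − 0.1917) = 61.2 × 0.8083 = 49.47 mg/L.

y ≈ 49.5 mg/L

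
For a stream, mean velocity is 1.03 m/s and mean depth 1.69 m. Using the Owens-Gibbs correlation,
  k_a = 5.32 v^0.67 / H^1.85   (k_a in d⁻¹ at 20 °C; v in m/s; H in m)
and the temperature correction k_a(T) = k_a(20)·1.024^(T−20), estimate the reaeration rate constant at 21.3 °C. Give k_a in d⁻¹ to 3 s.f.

k_a ≈ 2.12 d⁻¹

k_a(20) = 5.32 × 1.03^0.67 / 1.69^1.85 = 5.32 × 1.020 / 2.640 = 2.056 d⁻¹.
k_a(21.3) = 2.056 × 1.024^(21.3−20) = 2.056 × 1.031 = 2.120 d⁻¹.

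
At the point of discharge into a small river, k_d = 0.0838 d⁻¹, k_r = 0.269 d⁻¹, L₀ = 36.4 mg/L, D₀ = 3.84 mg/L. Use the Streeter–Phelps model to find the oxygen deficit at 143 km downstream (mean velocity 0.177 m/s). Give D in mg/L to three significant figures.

Travel time t = x/v = 143 km / (0.177 m/s) = 143000 m / 0.177 m/s = 807900 s = 9.351 d.
k_d L₀/(k_r−k_d) = 0.0838×36.4/(0.269−0.0838) = 3.050/0.1852 = 16.47 mg/L.
e^(−k_d t) = e^(−0.0838×9.351) = 0.4568; e^(−k_r t) = e^(−0.269×9.351) = 0.08083.
D = 16.47 × (0.4568 − 0.08083) + 3.84 × 0.08083 = 6.192 + 0.3104 = 6.502 mg/L.

D ≈ 6.50 mg/L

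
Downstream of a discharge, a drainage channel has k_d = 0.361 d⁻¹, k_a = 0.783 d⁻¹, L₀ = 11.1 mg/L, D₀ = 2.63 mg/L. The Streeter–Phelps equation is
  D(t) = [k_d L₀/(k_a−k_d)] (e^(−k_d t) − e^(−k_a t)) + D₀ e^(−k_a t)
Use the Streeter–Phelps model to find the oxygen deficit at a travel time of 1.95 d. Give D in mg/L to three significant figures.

D ≈ 3.21 mg/L

k_d L₀/(k_a−k_d) = 0.361×11.1/(0.783−0.361) = 4.007/0.4220 = 9.495 mg/L.
e^(−k_d t) = e^(−0.361×1.950) = 0.4946; e^(−k_a t) = e^(−0.783×1.950) = 0.2172.
D = 9.495 × (0.4946 − 0.2172) + 2.63 × 0.2172 = 2.634 + 0.5713 = 3.205 mg/L.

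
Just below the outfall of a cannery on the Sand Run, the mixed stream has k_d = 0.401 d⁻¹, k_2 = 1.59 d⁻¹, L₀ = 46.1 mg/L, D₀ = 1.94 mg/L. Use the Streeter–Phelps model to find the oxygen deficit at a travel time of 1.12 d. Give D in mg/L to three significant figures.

k_d L₀/(k_2−k_d) = 0.401×46.1/(1.59−0.401) = 18.49/1.189 = 15.55 mg/L.
e^(−k_d t) = e^(−0.401×1.120) = 0.6382; e^(−k_2 t) = e^(−1.59×1.120) = 0.1685.
D = 15.55 × (0.6382 − 0.1685) + 1.94 × 0.1685 = 7.302 + 0.3269 = 7.629 mg/L.

D ≈ 7.63 mg/L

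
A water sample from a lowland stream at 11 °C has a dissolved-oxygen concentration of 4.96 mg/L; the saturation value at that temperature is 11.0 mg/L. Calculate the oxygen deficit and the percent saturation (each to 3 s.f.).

D = C_s − C = 11.0 − 4.96 = 6.04 mg/L.
% saturation = 4.96/11.0 × 100 = 45.1 %.

D ≈ 6.04 mg/L; 45.1 % saturation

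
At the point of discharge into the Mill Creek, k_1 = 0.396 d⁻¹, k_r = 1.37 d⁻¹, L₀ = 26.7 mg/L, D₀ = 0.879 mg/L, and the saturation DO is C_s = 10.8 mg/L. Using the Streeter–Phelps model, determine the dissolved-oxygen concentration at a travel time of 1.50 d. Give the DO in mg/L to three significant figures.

DO ≈ 6.08 mg/L

k_1 L₀/(k_r−k_1) = 0.396×26.7/(1.37−0.396) = 10.57/0.9740 = 10.86 mg/L.
e^(−k_1 t) = e^(−0.396×1.500) = 0.5521; e^(−k_r t) = e^(−1.37×1.500) = 0.1281.
D = 10.86 × (0.5521 − 0.1281) + 0.879 × 0.1281 = 4.603 + 0.1126 = 4.716 mg/L.
DO = C_s − D = 10.8 − 4.716 = 6.084 mg/L.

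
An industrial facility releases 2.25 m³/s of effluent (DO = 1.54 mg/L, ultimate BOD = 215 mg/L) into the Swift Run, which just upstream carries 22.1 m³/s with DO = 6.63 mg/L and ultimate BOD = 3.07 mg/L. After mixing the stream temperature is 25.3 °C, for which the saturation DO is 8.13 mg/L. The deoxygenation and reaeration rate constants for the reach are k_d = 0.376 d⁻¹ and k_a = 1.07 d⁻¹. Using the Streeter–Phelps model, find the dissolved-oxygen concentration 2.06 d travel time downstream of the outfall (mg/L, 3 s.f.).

Mixed DO = (22.1×6.63 + 2.25×1.54)/(22.1+2.25) = 150.0/24.35 = 6.160 mg/L.
Mixed L₀ = (22.1×3.07 + 2.25×215)/(24.35) = 551.6/24.35 = 22.65 mg/L.
Initial deficit D₀ = C_s − DO₀ = 8.13 − 6.160 = 1.970 mg/L.
D(2.06) = [0.376×22.65/(1.07−0.376)](e^(−0.376×2.06) − e^(−1.07×2.06)) + 1.970 e^(−1.07×2.06)
= 12.27 × (0.4609 − 0.1103) + 1.970 × 0.1103 = 4.520 mg/L.
DO = 8.13 − 4.520 = 3.610 mg/L.

DO ≈ 3.61 mg/L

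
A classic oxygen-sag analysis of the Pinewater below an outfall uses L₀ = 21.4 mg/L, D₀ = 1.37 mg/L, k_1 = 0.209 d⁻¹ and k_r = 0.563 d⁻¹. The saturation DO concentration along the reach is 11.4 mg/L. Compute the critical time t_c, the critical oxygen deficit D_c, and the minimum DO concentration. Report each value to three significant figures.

With k_r/k_1 = 2.694 and 1 − D₀(k_r−k_1)/(k_1 L₀) = 0.8916,
t_c = ln(2.694 × 0.8916) / (0.563 − 0.209) = ln(2.402) / 0.3540 = 0.8762/0.3540 = 2.475 d.
L(t_c) = L₀ e^(−k_1 t_c) = 21.4 × 0.5961 = 12.76 mg/L, and at the critical point k_r D_c = k_1 L, so D_c = (0.209/0.563) × 12.76 = 4.736 mg/L.
Minimum DO = C_s − D_c = 11.4 − 4.736 = 6.664 mg/L.

t_c ≈ 2.48 d; D_c ≈ 4.74 mg/L; min DO ≈ 6.66 mg/L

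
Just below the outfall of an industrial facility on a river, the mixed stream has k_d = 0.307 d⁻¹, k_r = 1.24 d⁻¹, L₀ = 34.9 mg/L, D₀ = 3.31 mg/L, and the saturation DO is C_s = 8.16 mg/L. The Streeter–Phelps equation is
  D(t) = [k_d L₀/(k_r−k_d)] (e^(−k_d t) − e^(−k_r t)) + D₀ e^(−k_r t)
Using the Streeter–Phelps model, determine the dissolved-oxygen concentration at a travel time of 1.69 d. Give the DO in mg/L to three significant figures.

DO ≈ 2.33 mg/L

k_d L₀/(k_r−k_d) = 0.307×34.9/(1.24−0.307) = 10.71/0.9330 = 11.48 mg/L.
e^(−k_d t) = e^(−0.307×1.690) = 0.5952; e^(−k_r t) = e^(−1.24×1.690) = 0.1230.
D = 11.48 × (0.5952 − 0.1230) + 3.31 × 0.1230 = 5.423 + 0.4071 = 5.830 mg/L.
DO = C_s − D = 8.16 − 5.830 = 2.330 mg/L.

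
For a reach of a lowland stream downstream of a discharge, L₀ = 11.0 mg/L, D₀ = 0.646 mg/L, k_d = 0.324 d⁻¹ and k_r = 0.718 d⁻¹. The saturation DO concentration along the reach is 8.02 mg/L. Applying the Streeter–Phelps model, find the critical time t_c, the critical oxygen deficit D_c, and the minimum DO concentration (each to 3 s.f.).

With k_r/k_d = 2.216 and 1 − D₀(k_r−k_d)/(k_d L₀) = 0.9286,
t_c = ln(2.216 × 0.9286) / (0.718 − 0.324) = ln(2.058) / 0.3940 = 0.7216/0.3940 = 1.832 d.
L(t_c) = L₀ e^(−k_d t_c) = 11.0 × 0.5524 = 6.077 mg/L, and at the critical point k_r D_c = k_d L, so D_c = (0.324/0.718) × 6.077 = 2.742 mg/L.
Minimum DO = C_s − D_c = 8.02 − 2.742 = 5.278 mg/L.

t_c ≈ 1.83 d; D_c ≈ 2.74 mg/L; min DO ≈ 5.28 mg/L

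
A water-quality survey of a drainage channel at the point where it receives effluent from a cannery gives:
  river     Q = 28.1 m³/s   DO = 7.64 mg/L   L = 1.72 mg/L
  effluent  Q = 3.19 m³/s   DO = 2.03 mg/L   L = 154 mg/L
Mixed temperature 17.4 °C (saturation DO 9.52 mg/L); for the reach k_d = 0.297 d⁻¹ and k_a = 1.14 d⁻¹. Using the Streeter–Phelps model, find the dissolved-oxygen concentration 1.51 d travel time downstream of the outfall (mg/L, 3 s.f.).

DO ≈ 6.29 mg/L

Mixed DO = (28.1×7.64 + 3.19×2.03)/(28.1+3.19) = 221.2/31.29 = 7.068 mg/L.
Mixed L₀ = (28.1×1.72 + 3.19×154)/(31.29) = 539.6/31.29 = 17.24 mg/L.
Initial deficit D₀ = C_s − DO₀ = 9.52 − 7.068 = 2.452 mg/L.
D(1.51) = [0.297×17.24/(1.14−0.297)](e^(−0.297×1.51) − e^(−1.14×1.51)) + 2.452 e^(−1.14×1.51)
= 6.076 × (0.6386 − 0.1788) + 2.452 × 0.1788 = 3.232 mg/L.
DO = 9.52 − 3.232 = 6.288 mg/L.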